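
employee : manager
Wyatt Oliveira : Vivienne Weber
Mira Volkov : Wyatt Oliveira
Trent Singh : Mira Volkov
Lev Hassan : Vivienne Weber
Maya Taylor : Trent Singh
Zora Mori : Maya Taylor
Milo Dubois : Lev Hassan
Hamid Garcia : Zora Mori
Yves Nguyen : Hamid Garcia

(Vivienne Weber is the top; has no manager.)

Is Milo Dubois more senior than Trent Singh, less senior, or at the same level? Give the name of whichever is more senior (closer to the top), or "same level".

Milo Dubois

Milo Dubois is 2 levels below Vivienne Weber; Trent Singh is 3. Milo Dubois is higher.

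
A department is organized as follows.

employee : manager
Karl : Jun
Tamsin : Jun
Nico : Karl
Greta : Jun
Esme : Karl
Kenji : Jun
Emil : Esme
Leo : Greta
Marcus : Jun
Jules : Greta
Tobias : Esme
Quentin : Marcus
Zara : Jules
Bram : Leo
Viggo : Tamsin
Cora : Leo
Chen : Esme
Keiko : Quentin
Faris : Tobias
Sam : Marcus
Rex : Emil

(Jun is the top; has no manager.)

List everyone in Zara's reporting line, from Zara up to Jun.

Zara -> Jules -> Greta -> Jun

Zara reports to Jules. Jules reports to Greta. Greta reports to Jun. Jun is at the top.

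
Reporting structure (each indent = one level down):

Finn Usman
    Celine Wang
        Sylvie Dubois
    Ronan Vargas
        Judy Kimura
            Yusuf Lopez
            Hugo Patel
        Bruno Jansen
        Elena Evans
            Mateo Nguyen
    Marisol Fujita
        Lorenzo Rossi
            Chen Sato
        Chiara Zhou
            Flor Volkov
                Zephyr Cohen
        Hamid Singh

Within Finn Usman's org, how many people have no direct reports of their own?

8

The people in Finn Usman's organization with no one reporting to them are Hamid Singh, Zephyr Cohen, Chen Sato, Mateo Nguyen, Bruno Jansen, Hugo Patel, Yusuf Lopez, Sylvie Dubois. That is 8.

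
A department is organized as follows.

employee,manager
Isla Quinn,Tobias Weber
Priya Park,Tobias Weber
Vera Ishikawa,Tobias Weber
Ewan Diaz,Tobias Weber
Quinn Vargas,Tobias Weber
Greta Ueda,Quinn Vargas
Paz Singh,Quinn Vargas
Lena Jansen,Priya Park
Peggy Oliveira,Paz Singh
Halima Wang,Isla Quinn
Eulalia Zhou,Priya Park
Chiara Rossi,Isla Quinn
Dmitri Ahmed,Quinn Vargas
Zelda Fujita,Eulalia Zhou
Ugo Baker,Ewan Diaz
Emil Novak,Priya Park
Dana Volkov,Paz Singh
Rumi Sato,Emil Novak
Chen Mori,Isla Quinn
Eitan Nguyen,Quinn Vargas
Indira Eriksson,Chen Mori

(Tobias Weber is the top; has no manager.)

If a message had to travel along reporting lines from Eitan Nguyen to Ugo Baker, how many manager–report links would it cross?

Eitan Nguyen is 2 levels below Tobias Weber, and Ugo Baker is 2 levels below Tobias Weber (their lowest common manager). The shortest path runs up from Eitan Nguyen to Tobias Weber and back down to Ugo Baker: 2 + 2 = 4 links.

4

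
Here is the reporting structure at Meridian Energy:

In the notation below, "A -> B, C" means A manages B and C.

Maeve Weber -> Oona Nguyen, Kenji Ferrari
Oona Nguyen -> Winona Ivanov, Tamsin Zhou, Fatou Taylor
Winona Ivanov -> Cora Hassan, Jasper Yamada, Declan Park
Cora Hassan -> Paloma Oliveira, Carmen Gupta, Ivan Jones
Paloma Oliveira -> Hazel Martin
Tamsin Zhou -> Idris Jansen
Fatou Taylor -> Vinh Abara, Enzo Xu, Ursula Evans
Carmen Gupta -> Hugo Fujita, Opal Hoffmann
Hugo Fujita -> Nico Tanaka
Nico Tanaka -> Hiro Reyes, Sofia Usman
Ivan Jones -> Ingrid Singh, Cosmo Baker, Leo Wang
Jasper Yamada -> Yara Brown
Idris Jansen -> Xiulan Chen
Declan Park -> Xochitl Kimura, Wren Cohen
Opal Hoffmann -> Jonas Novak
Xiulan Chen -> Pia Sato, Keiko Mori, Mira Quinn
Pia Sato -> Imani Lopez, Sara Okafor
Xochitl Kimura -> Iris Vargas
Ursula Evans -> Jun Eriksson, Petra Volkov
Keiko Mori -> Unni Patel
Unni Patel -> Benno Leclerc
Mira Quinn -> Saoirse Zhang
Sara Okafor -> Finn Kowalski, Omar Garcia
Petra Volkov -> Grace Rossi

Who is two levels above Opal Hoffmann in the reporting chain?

Opal Hoffmann reports to Carmen Gupta, and Carmen Gupta reports to Cora Hassan. So Opal Hoffmann's skip-level manager is Cora Hassan.

Cora Hassan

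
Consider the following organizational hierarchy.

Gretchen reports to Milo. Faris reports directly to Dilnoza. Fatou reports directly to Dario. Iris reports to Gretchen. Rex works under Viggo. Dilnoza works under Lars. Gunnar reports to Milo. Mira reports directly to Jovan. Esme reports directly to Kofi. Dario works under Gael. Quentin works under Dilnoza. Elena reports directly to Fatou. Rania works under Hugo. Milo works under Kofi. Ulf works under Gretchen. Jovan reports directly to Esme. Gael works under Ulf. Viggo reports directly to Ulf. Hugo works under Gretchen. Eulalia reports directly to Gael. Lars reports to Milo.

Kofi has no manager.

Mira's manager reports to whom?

Esme

Mira reports to Jovan, and Jovan reports to Esme. So Mira's skip-level manager is Esme.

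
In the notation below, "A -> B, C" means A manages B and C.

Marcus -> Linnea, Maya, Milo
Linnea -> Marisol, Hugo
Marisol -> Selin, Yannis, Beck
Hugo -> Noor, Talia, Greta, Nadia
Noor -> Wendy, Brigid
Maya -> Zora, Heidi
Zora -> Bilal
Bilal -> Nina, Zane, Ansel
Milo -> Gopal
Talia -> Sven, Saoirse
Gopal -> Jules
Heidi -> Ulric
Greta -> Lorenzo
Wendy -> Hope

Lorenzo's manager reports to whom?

Hugo

Lorenzo reports to Greta, and Greta reports to Hugo. So Lorenzo's skip-level manager is Hugo.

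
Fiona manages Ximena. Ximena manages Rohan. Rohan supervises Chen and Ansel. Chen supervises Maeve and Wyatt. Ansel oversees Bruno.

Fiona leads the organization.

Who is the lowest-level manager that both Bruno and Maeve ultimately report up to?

Rohan

Bruno's chain of managers is Ansel, Rohan, Ximena, Fiona. Maeve's chain of managers is Chen, Rohan, Ximena, Fiona. The first manager that appears in both chains is Rohan.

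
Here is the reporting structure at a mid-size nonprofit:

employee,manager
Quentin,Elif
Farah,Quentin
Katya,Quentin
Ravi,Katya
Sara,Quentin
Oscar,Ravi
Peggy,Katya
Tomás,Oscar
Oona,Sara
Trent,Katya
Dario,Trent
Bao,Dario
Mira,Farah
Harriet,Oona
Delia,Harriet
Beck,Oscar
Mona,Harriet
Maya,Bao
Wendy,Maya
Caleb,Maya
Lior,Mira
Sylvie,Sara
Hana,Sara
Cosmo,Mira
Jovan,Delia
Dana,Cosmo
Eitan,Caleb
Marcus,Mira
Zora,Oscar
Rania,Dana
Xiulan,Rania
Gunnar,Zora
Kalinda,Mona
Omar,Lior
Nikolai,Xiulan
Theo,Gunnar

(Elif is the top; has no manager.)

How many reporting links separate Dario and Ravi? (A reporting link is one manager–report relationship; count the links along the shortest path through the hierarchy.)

3

Dario is 2 levels below Katya, and Ravi is 1 level below Katya (their lowest common manager). The shortest path runs up from Dario to Katya and back down to Ravi: 2 + 1 = 3 links.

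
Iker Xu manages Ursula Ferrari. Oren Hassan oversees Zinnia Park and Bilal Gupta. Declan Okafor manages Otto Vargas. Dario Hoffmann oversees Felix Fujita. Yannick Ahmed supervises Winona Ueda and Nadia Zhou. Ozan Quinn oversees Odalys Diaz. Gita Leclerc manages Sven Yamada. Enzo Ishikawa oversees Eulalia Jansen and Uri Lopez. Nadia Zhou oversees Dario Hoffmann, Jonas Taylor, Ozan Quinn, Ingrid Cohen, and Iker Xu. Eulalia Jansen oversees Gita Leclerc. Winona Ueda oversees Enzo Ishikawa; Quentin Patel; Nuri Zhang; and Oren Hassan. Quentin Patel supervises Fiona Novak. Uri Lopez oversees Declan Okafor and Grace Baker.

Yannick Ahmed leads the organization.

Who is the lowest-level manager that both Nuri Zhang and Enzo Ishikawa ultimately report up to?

Winona Ueda

Nuri Zhang's chain of managers is Winona Ueda, Yannick Ahmed. Enzo Ishikawa's chain of managers is Winona Ueda, Yannick Ahmed. The first manager that appears in both chains is Winona Ueda.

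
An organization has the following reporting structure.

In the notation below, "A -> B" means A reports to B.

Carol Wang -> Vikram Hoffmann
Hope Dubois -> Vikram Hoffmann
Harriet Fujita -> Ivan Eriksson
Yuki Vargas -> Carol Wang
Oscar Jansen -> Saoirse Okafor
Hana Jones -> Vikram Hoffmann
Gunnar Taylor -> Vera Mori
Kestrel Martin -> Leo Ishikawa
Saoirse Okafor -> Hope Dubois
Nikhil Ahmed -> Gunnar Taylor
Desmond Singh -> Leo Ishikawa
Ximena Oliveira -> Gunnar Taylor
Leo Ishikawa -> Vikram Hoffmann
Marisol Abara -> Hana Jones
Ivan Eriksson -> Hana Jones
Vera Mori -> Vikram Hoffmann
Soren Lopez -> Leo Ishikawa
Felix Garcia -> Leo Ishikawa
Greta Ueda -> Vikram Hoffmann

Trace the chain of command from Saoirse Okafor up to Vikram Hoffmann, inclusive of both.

Saoirse Okafor -> Hope Dubois -> Vikram Hoffmann

Saoirse Okafor reports to Hope Dubois. Hope Dubois reports to Vikram Hoffmann. Vikram Hoffmann is at the top.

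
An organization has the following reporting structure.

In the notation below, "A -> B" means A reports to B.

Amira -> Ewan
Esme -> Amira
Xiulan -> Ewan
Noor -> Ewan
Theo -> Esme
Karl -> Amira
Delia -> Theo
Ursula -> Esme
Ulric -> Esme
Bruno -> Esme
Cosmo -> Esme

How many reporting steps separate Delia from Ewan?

4

Chain from Delia up to Ewan: Delia → Theo → Esme → Amira → Ewan. That is 4 steps up, so Delia is 4 levels below Ewan.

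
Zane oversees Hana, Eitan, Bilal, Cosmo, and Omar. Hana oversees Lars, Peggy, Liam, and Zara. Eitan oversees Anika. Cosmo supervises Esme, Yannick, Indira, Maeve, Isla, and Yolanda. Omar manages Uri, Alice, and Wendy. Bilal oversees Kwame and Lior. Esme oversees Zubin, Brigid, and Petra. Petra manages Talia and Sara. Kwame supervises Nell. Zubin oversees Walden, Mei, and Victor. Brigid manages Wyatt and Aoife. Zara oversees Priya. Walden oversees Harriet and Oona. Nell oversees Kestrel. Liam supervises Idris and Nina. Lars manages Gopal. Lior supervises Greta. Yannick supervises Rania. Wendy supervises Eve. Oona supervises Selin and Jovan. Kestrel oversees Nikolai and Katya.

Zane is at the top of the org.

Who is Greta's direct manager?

Greta reports directly to Lior.

Lior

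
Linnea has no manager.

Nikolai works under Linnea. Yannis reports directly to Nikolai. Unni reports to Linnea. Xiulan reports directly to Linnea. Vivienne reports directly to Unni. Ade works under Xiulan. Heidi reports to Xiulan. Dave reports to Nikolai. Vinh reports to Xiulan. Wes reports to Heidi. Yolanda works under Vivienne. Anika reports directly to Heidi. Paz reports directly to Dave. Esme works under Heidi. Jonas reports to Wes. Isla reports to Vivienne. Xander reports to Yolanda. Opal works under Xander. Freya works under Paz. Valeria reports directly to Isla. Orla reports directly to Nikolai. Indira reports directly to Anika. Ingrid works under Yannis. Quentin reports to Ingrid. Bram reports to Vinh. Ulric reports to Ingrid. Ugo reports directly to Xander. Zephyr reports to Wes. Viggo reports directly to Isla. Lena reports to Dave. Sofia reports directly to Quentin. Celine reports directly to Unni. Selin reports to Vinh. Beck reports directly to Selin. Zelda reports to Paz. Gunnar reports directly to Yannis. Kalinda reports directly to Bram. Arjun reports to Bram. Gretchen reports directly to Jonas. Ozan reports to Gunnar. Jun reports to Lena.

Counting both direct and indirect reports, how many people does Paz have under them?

Paz directly manages Freya, Zelda. Freya has no reports. Zelda has no reports. So Paz's organization is 2 direct reports plus everyone under them: 1 + 1 = 2.

2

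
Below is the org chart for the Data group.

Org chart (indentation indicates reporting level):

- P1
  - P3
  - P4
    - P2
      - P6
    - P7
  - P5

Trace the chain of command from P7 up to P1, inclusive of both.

P7 reports to P4. P4 reports to P1. P1 is at the top.

P7 -> P4 -> P1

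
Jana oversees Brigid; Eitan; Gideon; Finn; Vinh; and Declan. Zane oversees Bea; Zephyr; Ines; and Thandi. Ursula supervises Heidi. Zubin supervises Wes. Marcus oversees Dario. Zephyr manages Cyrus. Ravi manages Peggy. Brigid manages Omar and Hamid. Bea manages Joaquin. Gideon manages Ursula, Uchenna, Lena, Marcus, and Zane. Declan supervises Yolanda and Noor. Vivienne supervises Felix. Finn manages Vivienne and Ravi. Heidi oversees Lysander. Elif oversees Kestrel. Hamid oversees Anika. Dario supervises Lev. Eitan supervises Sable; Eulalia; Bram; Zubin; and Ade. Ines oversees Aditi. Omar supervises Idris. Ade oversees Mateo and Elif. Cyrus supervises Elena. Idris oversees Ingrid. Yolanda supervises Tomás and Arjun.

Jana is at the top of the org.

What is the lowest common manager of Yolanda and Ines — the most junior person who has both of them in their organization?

Jana

Yolanda's chain of managers is Declan, Jana. Ines's chain of managers is Zane, Gideon, Jana. The first manager that appears in both chains is Jana.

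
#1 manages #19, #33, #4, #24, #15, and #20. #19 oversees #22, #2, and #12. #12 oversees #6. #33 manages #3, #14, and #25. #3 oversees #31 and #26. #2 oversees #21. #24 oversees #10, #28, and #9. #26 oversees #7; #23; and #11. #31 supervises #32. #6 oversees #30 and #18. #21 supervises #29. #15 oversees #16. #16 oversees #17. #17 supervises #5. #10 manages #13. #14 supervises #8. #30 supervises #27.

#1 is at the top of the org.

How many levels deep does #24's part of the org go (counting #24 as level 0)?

The longest chain under #24 runs #24 → #10 → #13, which is 2 levels below #24.

2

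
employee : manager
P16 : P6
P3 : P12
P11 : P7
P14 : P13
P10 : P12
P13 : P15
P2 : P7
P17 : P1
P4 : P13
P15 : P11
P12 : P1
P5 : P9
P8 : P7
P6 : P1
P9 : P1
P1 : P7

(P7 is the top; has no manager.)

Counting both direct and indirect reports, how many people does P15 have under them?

P15 directly manages P13. Under P13: P4, P14 (2). That's 3 in total.

3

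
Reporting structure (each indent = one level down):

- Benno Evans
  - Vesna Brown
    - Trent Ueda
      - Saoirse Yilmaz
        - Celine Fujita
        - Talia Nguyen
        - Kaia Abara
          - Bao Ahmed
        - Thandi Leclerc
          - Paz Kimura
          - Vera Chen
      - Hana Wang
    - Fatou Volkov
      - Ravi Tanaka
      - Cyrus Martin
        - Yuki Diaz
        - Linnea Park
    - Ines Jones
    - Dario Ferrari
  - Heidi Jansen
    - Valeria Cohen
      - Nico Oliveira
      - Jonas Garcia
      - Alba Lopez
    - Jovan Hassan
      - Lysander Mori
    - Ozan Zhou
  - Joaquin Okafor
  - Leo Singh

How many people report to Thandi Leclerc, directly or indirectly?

2

Thandi Leclerc directly manages Paz Kimura, Vera Chen. Paz Kimura has no reports. Vera Chen has no reports. So Thandi Leclerc's organization is 2 direct reports plus everyone under them: 1 + 1 = 2.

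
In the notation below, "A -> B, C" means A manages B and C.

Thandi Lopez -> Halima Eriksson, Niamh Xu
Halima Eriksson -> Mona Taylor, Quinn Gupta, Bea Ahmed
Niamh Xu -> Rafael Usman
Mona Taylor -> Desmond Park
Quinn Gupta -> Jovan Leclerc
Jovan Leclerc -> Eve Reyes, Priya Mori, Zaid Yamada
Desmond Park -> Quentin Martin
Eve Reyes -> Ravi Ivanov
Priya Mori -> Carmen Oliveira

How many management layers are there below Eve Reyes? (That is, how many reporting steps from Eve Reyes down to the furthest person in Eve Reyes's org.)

1

The longest chain under Eve Reyes runs Eve Reyes → Ravi Ivanov, which is 1 level below Eve Reyes.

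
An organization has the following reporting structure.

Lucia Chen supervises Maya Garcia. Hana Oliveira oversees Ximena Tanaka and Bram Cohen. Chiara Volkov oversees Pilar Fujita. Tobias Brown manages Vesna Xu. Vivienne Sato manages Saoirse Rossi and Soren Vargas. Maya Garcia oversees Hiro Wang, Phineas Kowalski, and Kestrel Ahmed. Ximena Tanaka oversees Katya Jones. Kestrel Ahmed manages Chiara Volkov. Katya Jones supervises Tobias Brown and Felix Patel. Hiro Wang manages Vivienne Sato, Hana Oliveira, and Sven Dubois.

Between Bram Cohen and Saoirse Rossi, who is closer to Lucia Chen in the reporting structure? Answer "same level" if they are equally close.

Both Bram Cohen and Saoirse Rossi are 4 levels below Lucia Chen.

same level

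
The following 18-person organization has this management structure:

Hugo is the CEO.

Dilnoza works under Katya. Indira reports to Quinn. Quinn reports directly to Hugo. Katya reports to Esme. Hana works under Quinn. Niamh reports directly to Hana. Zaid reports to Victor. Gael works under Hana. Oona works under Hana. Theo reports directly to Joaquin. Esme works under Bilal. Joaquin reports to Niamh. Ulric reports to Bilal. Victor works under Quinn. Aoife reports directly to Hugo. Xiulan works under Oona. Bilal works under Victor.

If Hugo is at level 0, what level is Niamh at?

3

Chain from Niamh up to Hugo: Niamh → Hana → Quinn → Hugo. That is 3 steps up, so Niamh is 3 levels below Hugo.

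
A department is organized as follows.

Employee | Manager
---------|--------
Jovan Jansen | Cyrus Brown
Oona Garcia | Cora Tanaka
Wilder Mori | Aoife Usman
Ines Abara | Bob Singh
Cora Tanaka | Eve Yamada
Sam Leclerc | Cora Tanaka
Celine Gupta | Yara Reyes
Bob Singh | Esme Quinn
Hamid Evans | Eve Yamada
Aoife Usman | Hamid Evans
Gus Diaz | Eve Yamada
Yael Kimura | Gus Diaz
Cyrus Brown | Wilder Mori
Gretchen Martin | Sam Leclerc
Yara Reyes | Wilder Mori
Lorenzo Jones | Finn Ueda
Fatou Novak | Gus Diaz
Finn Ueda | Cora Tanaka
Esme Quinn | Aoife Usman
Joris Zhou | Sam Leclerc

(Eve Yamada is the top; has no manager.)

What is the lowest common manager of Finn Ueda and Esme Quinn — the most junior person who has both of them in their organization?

Eve Yamada

Finn Ueda's chain of managers is Cora Tanaka, Eve Yamada. Esme Quinn's chain of managers is Aoife Usman, Hamid Evans, Eve Yamada. The first manager that appears in both chains is Eve Yamada.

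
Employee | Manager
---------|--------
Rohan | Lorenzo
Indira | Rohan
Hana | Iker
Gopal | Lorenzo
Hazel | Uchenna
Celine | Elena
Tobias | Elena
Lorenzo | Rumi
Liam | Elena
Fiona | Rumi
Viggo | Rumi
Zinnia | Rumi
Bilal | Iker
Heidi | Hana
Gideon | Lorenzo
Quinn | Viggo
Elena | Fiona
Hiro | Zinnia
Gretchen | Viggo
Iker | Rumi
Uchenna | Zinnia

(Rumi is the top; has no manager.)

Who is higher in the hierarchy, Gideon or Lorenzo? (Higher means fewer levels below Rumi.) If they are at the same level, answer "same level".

Lorenzo

Gideon is 2 levels below Rumi; Lorenzo is 1. Lorenzo is higher.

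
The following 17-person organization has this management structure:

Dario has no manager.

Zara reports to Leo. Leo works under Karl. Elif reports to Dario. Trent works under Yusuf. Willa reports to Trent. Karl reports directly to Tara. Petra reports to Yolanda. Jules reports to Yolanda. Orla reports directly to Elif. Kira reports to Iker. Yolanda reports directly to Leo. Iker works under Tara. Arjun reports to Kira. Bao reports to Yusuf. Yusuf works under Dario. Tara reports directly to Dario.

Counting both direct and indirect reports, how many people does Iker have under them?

Iker directly manages Kira. Under Kira: Arjun (1). That's 2 in total.

2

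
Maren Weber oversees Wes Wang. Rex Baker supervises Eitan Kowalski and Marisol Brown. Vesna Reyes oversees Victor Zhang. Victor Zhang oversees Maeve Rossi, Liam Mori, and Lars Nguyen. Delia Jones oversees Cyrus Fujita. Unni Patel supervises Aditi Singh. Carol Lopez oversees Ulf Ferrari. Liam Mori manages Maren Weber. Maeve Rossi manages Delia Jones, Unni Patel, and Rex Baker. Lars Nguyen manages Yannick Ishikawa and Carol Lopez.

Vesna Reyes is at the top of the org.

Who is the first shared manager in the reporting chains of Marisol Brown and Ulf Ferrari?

Victor Zhang

Marisol Brown's chain of managers is Rex Baker, Maeve Rossi, Victor Zhang, Vesna Reyes. Ulf Ferrari's chain of managers is Carol Lopez, Lars Nguyen, Victor Zhang, Vesna Reyes. The first manager that appears in both chains is Victor Zhang.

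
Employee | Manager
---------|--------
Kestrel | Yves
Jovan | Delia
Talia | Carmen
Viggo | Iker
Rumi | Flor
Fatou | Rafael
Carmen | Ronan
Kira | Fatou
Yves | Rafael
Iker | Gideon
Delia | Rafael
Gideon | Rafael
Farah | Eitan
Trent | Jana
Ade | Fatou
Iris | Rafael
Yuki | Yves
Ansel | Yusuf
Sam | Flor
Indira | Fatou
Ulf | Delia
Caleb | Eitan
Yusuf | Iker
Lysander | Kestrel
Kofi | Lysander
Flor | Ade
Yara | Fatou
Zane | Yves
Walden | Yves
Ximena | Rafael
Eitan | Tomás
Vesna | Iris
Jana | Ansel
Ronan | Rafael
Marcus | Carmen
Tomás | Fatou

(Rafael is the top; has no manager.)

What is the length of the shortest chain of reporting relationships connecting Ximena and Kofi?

5

Ximena is 1 level below Rafael, and Kofi is 4 levels below Rafael (their lowest common manager). The shortest path runs up from Ximena to Rafael and back down to Kofi: 1 + 4 = 5 links.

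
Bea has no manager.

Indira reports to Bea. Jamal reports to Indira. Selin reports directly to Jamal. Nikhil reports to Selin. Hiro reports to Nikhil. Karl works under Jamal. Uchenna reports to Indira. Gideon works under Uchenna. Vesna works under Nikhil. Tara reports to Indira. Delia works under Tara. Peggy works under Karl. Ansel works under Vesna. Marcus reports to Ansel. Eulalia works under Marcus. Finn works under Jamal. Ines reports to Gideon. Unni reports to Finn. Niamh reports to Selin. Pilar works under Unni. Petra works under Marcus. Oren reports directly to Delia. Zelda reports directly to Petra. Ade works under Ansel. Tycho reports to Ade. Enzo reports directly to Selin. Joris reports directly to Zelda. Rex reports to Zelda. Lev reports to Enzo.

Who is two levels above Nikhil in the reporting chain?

Nikhil reports to Selin, and Selin reports to Jamal. So Nikhil's skip-level manager is Jamal.

Jamal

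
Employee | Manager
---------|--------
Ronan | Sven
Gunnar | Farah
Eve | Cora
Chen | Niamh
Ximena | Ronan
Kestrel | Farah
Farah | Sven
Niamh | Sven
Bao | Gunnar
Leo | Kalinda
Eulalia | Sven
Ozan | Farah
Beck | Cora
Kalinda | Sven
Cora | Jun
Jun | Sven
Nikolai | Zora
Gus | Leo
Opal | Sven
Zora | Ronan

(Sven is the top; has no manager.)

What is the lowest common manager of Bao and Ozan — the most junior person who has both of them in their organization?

Bao's chain of managers is Gunnar, Farah, Sven. Ozan's chain of managers is Farah, Sven. The first manager that appears in both chains is Farah.

Farah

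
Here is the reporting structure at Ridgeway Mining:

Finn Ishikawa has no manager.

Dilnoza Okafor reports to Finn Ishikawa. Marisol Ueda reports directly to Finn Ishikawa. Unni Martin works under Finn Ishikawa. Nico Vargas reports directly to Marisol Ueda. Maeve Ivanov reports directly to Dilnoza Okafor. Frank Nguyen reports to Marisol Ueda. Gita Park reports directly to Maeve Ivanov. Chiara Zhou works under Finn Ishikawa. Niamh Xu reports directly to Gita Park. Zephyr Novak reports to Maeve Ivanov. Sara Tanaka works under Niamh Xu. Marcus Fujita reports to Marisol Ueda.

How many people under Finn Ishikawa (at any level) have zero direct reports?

The people in Finn Ishikawa's organization with no one reporting to them are Chiara Zhou, Unni Martin, Marcus Fujita, Frank Nguyen, Nico Vargas, Zephyr Novak, Sara Tanaka. That is 7.

7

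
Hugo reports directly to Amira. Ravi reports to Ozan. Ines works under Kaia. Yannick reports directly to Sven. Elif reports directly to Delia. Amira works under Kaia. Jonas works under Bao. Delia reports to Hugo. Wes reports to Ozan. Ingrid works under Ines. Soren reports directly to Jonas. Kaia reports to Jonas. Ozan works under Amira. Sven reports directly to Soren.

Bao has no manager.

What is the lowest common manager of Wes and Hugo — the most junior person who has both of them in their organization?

Amira

Wes's chain of managers is Ozan, Amira, Kaia, Jonas, Bao. Hugo's chain of managers is Amira, Kaia, Jonas, Bao. The first manager that appears in both chains is Amira.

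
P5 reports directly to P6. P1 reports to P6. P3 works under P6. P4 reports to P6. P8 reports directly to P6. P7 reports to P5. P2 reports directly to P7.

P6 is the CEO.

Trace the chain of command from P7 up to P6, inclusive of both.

P7 reports to P5. P5 reports to P6. P6 is at the top.

P7 -> P5 -> P6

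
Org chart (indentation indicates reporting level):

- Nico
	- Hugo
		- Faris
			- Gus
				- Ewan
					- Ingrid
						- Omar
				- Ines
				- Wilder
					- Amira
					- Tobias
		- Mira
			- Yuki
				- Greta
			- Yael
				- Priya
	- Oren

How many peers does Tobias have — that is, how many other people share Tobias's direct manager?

1

Tobias reports to Wilder. Wilder's other direct reports are Amira — 1 peer.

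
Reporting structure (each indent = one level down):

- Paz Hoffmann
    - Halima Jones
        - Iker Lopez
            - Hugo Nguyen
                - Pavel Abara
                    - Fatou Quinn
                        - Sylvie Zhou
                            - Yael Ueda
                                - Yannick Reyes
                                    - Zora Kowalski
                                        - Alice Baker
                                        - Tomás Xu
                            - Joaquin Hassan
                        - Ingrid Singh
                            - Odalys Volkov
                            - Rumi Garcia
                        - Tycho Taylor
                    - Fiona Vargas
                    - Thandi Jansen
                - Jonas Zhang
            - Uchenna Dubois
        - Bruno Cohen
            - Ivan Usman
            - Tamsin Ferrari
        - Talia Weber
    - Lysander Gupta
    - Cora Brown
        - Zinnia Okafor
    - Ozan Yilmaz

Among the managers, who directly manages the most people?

Direct-report counts: Paz Hoffmann has 4; Cora Brown has 1; Halima Jones has 3; Bruno Cohen has 2; Iker Lopez has 2; Hugo Nguyen has 2; Pavel Abara has 3; Fatou Quinn has 3; Ingrid Singh has 2; Sylvie Zhou has 2; Yael Ueda has 1; Yannick Reyes has 1; Zora Kowalski has 2. The largest is 4, held by Paz Hoffmann.

Paz Hoffmann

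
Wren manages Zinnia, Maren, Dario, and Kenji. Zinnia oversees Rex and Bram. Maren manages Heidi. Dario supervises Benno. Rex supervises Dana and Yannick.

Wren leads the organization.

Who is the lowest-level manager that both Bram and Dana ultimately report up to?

Bram's chain of managers is Zinnia, Wren. Dana's chain of managers is Rex, Zinnia, Wren. The first manager that appears in both chains is Zinnia.

Zinnia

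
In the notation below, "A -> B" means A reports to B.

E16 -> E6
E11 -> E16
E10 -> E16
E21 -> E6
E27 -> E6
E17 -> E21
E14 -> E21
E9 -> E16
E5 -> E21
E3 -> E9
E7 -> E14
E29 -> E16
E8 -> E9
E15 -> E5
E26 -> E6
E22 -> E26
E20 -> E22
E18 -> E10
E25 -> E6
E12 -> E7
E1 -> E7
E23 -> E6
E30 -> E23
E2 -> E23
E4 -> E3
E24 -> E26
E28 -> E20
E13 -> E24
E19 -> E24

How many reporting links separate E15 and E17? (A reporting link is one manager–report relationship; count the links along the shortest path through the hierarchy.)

3

E15 is 2 levels below E21, and E17 is 1 level below E21 (their lowest common manager). The shortest path runs up from E15 to E21 and back down to E17: 2 + 1 = 3 links.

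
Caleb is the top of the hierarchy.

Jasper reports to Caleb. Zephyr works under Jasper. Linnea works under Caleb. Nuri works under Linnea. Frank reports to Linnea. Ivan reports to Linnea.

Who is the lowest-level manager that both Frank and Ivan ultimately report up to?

Linnea

Frank's chain of managers is Linnea, Caleb. Ivan's chain of managers is Linnea, Caleb. The first manager that appears in both chains is Linnea.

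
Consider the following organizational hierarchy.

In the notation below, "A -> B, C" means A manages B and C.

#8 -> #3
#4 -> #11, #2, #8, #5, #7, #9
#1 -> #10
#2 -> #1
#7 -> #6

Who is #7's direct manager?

#4

#7 reports directly to #4.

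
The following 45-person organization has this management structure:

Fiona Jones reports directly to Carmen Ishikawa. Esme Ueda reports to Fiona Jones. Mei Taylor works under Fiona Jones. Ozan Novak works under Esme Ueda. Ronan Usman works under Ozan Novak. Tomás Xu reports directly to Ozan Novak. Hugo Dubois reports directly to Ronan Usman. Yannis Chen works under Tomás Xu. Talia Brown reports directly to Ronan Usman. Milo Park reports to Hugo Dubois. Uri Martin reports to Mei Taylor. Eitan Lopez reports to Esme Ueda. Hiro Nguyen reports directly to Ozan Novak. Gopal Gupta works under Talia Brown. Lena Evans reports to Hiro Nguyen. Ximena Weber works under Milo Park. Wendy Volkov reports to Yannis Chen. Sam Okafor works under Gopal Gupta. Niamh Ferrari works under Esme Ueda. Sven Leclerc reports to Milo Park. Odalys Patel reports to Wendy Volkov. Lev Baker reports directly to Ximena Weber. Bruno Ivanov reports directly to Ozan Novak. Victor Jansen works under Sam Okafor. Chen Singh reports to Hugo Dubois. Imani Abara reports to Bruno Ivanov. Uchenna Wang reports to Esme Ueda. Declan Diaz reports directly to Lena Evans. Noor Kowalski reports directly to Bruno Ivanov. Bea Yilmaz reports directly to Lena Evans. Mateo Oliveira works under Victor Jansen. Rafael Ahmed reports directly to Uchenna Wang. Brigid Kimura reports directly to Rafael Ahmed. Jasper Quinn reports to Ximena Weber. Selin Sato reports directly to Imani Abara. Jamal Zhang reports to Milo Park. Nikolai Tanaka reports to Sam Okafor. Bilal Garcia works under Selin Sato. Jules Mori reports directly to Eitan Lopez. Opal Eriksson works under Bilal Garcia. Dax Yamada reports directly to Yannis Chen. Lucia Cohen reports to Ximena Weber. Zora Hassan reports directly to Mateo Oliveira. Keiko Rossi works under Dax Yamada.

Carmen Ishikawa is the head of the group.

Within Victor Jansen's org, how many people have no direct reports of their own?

The only person in Victor Jansen's organization with no one reporting to them is Zora Hassan. That is 1.

1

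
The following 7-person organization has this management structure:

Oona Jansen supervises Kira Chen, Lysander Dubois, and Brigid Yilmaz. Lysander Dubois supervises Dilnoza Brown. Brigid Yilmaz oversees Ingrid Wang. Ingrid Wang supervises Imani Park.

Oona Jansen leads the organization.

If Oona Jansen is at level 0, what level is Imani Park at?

3

Chain from Imani Park up to Oona Jansen: Imani Park → Ingrid Wang → Brigid Yilmaz → Oona Jansen. That is 3 steps up, so Imani Park is 3 levels below Oona Jansen.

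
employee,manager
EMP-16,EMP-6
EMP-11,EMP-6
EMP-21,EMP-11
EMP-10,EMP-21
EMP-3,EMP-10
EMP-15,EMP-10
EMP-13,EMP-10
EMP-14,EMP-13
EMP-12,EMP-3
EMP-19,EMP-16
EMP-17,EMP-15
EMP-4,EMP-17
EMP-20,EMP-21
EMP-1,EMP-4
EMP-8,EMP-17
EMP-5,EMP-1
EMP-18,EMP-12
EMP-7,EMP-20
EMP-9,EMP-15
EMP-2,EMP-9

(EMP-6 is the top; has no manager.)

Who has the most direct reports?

EMP-10

Direct-report counts: EMP-6 has 2; EMP-11 has 1; EMP-21 has 2; EMP-20 has 1; EMP-10 has 3; EMP-13 has 1; EMP-15 has 2; EMP-9 has 1; EMP-17 has 2; EMP-4 has 1; EMP-1 has 1; EMP-3 has 1; EMP-12 has 1; EMP-16 has 1. The largest is 3, held by EMP-10.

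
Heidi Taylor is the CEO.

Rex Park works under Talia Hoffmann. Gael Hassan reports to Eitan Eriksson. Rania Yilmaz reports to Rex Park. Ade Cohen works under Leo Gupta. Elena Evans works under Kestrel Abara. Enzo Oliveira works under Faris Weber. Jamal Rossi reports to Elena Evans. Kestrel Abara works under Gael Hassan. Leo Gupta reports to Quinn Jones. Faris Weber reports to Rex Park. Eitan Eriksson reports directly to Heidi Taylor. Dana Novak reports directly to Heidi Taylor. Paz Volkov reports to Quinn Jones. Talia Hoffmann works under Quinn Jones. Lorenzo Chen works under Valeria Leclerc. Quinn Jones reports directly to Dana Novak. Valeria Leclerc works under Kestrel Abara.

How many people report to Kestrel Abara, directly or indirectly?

Kestrel Abara directly manages Valeria Leclerc, Elena Evans. Under Valeria Leclerc: Lorenzo Chen (1). Under Elena Evans: Jamal Rossi (1). So Kestrel Abara's organization is 2 direct reports plus everyone under them: 2 + 2 = 4.

4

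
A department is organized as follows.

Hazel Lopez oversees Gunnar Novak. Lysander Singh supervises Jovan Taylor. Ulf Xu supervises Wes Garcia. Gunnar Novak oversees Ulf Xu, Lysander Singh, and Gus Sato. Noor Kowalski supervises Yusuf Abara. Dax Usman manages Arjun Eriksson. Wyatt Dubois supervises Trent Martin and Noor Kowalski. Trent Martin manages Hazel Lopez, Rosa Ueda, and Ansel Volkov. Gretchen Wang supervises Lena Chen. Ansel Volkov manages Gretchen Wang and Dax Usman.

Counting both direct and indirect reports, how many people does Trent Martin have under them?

13

Trent Martin directly manages Hazel Lopez, Rosa Ueda, Ansel Volkov. Under Hazel Lopez: Gunnar Novak, Gus Sato, Lysander Singh, Jovan Taylor, Ulf Xu, Wes Garcia (6). Rosa Ueda has no reports. Under Ansel Volkov: Dax Usman, Arjun Eriksson, Gretchen Wang, Lena Chen (4). So Trent Martin's organization is 3 direct reports plus everyone under them: 7 + 1 + 5 = 13.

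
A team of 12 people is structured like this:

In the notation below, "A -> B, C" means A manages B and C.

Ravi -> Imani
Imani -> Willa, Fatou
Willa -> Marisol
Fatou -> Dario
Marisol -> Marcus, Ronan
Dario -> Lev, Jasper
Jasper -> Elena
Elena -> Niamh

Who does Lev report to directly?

Lev reports directly to Dario.

Dario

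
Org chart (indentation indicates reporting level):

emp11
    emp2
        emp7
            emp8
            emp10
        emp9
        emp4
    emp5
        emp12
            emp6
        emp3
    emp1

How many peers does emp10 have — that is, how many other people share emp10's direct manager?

emp10 reports to emp7. emp7's other direct reports are emp8 — 1 peer.

1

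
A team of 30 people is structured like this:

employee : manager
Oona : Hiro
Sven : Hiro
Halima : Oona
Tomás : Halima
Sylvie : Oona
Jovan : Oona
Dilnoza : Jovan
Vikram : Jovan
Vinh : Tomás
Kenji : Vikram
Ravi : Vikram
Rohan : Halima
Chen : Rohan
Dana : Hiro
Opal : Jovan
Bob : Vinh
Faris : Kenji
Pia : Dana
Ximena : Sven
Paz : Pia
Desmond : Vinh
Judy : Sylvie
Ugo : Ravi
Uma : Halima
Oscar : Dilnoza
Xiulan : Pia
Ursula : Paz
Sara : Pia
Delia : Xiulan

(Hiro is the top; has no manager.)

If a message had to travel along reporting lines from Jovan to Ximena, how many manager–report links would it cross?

Jovan is 2 levels below Hiro, and Ximena is 2 levels below Hiro (their lowest common manager). The shortest path runs up from Jovan to Hiro and back down to Ximena: 2 + 2 = 4 links.

4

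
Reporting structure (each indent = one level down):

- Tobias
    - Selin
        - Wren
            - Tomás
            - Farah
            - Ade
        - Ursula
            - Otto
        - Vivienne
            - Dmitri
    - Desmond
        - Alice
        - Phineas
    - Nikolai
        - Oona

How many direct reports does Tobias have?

Tobias directly manages Selin, Desmond, Nikolai. That is 3 direct reports.

3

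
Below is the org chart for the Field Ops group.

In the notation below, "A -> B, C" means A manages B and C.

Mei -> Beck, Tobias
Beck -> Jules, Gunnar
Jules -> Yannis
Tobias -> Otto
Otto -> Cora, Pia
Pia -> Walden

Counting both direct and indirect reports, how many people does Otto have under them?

3

Otto directly manages Cora, Pia. Cora has no reports. Under Pia: Walden (1). So Otto's organization is 2 direct reports plus everyone under them: 1 + 2 = 3.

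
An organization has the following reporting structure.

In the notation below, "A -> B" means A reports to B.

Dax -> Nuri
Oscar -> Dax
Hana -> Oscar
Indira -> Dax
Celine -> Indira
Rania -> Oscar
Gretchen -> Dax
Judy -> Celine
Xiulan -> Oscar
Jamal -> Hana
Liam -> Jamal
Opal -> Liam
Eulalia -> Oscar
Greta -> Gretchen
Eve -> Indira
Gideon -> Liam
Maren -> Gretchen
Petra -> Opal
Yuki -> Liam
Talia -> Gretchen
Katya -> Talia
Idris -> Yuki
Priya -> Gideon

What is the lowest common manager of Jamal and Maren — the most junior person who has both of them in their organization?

Dax

Jamal's chain of managers is Hana, Oscar, Dax, Nuri. Maren's chain of managers is Gretchen, Dax, Nuri. The first manager that appears in both chains is Dax.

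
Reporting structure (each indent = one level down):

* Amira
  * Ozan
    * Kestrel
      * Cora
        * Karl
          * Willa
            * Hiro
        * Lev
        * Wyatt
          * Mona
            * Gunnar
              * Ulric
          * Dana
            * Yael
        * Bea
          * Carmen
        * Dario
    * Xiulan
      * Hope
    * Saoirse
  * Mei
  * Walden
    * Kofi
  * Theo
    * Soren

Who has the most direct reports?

Direct-report counts: Amira has 4; Theo has 1; Walden has 1; Ozan has 3; Xiulan has 1; Kestrel has 1; Cora has 5; Bea has 1; Wyatt has 2; Dana has 1; Mona has 1; Gunnar has 1; Karl has 1; Willa has 1. The largest is 5, held by Cora.

Cora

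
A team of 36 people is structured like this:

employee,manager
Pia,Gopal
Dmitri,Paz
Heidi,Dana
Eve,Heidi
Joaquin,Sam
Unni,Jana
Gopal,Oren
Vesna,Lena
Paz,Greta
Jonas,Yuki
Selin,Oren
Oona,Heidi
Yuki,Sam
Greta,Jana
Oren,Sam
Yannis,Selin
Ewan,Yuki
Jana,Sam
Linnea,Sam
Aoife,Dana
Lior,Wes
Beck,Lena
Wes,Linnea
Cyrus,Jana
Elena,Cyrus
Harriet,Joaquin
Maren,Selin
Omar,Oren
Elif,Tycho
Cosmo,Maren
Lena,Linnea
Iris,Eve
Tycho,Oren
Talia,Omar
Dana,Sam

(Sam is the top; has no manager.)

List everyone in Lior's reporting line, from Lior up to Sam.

Lior -> Wes -> Linnea -> Sam

Lior reports to Wes. Wes reports to Linnea. Linnea reports to Sam. Sam is at the top.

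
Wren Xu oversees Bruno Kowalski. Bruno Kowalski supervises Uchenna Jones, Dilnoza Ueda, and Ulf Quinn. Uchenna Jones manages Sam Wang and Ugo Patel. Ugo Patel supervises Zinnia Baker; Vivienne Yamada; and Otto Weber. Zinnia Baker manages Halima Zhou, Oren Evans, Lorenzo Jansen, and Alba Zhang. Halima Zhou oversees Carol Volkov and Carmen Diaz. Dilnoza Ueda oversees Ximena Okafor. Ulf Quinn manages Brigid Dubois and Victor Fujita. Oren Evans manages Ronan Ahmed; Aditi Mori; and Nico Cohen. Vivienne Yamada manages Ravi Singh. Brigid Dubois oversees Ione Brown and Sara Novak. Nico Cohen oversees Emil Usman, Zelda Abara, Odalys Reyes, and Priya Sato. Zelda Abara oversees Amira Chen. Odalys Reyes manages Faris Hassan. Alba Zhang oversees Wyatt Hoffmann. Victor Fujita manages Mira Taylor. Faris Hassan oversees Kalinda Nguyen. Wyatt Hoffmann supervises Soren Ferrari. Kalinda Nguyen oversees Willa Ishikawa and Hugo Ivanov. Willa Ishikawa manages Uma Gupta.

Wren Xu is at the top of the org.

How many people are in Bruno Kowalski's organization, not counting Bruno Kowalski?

36

Bruno Kowalski directly manages Uchenna Jones, Dilnoza Ueda, Ulf Quinn. Under Uchenna Jones: Ugo Patel, Otto Weber, Vivienne Yamada, Ravi Singh, Zinnia Baker, Alba Zhang, Wyatt Hoffmann, Soren Ferrari, Lorenzo Jansen, Oren Evans, Nico Cohen, Emil Usman, Priya Sato, Odalys Reyes, Faris Hassan, Kalinda Nguyen, Hugo Ivanov, Willa Ishikawa, Uma Gupta, Zelda Abara, Amira Chen, Aditi Mori, Ronan Ahmed, Halima Zhou, Carmen Diaz, Carol Volkov, Sam Wang (27). Under Dilnoza Ueda: Ximena Okafor (1). Under Ulf Quinn: Victor Fujita, Mira Taylor, Brigid Dubois, Sara Novak, Ione Brown (5). So Bruno Kowalski's organization is 3 direct reports plus everyone under them: 28 + 2 + 6 = 36.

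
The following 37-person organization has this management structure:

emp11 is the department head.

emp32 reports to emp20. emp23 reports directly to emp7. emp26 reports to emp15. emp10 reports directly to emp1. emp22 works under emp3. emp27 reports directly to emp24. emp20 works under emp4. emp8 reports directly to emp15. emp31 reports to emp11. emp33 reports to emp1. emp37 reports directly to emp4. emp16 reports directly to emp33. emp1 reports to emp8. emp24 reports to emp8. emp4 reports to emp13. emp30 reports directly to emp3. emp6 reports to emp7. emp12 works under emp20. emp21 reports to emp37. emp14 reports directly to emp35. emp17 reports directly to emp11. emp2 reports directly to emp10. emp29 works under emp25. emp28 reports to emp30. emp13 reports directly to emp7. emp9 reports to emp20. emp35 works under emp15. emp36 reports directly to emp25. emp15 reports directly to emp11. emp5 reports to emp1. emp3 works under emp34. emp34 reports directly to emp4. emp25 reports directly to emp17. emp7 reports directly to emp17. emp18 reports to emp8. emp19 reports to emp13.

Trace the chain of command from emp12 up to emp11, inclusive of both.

emp12 -> emp20 -> emp4 -> emp13 -> emp7 -> emp17 -> emp11

emp12 reports to emp20. emp20 reports to emp4. emp4 reports to emp13. emp13 reports to emp7. emp7 reports to emp17. emp17 reports to emp11. emp11 is at the top.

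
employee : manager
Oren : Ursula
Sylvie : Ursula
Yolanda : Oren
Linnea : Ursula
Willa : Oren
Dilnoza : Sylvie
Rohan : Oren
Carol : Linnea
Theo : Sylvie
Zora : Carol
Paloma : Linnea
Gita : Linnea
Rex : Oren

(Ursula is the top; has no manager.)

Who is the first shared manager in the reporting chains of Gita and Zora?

Linnea

Gita's chain of managers is Linnea, Ursula. Zora's chain of managers is Carol, Linnea, Ursula. The first manager that appears in both chains is Linnea.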